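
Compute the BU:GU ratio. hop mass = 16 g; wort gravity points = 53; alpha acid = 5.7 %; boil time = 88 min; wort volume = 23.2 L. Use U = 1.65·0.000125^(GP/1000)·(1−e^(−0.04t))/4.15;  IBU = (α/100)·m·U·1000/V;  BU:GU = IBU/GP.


U = 1.65·0.000125^(53/1000)·(1−e^(−0.04·88))/4.15 = 0.2396
IBU = (5.7/100)·16·0.2396·1000/23.2 = 9.4195
BU:GU = 9.4195/53

0.1777


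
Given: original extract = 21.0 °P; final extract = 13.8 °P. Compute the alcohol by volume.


SG = 259/(259 − P);  ABV = (OG − FG)·131.25
OG = 259/(259 − 21.0) = 1.0882
FG = 259/(259 − 13.8) = 1.0563
ABV = (1.0882 − 1.0563)·131.25

4.1941 % ABV


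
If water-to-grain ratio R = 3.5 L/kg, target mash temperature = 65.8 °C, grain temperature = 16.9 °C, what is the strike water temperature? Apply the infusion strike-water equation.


T_strike = (0.41/R)·(T_mash − T_grain) + T_mash
T_strike = (0.41/3.5)·(65.8 − 16.9) + 65.8

71.5283 °C


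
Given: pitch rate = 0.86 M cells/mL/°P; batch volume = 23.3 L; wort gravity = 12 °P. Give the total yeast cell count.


cells (billions) = rate · V_L · °P
cells = 0.86 · 23.3 · 12

240.4560 billion cells


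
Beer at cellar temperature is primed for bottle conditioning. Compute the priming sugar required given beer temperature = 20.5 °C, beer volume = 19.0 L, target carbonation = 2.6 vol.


residual = 14.695·(0.01821 + 0.09011·e^(−0.04·T));  sugar = (target − residual)·4.0·V
residual = 14.695·(0.01821 + 0.09011·e^(−0.04·20.5)) = 0.8508
sugar = (2.6 − 0.8508)·4.0·19.0

132.9391 g


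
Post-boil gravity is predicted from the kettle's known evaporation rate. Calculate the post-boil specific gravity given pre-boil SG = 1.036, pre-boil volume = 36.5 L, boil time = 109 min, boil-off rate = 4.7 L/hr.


V_post = V_pre − rate·(t/60);  SG_post = 1 + (SG_pre−1)·V_pre/V_post
V_post = 36.5 − 4.7·(109/60) = 27.9617
SG_post = 1 + (1.036 − 1)·36.5/27.9617

1.0470


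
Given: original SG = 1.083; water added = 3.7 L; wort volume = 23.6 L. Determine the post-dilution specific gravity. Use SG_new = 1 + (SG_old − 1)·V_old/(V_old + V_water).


pts = (1.083 − 1)·1000·23.6/(23.6 + 3.7) = 71.7509
SG_new = 1 + 71.7509/1000

1.0718


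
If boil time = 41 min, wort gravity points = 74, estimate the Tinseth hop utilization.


U = 1.65·0.000125^(GP/1000) · (1 − e^(−0.04·t))/4.15
bigness = 1.65·0.000125^(74/1000) = 0.8485
boil_factor = (1 − e^(−0.04·41))/4.15 = 0.1942
U = 0.8485 · 0.1942

0.1648


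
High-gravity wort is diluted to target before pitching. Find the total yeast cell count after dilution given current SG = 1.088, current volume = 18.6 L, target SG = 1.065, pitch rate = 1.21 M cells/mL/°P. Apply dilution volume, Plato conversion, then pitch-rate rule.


V_w = V·((SG_c−1)/(SG_t−1)−1);  °P = 259 − 259/SG_t;  cells = rate·(V+V_w)·°P
V_w = 18.6·((1.088−1)/(1.065−1)−1) = 6.5815
V_final = 18.6 + 6.5815 = 25.1815
°P = 259 − 259/1.065 = 15.8075
cells = 1.21·25.1815·15.8075

481.6495 billion cells


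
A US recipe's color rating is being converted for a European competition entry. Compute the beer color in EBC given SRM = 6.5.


EBC = SRM · 1.97
EBC = 6.5 · 1.97

12.8050 EBC


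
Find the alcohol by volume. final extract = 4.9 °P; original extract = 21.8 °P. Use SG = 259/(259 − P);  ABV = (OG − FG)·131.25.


OG = 259/(259 − 21.8) = 1.0919
FG = 259/(259 − 4.9) = 1.0193
ABV = (1.0919 − 1.0193)·131.25

9.5316 % ABV


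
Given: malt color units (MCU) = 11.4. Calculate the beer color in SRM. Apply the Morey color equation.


SRM = 1.4922 · MCU^0.6859
SRM = 1.4922 · 11.4^0.6859

7.9206 SRM


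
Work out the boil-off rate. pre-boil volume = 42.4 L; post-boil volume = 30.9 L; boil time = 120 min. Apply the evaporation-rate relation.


rate = (V_pre − V_post) / (t_min/60)
rate = (42.4 − 30.9) / (120/60)

5.7500 L/hr


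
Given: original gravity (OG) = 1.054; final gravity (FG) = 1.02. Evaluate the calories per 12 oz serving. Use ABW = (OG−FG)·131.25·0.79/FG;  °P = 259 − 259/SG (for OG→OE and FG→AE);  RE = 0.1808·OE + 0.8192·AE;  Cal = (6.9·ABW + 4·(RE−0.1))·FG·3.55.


ABW = (1.054 − 1.02)·131.25·0.79/1.02 = 3.4563
OE = 259 − 259/1.054 = 13.2694 °P
AE = 259 − 259/1.02 = 5.0784 °P
RE = 0.1808·13.2694 + 0.8192·5.0784 = 6.5594 °P
Cal = (6.9·3.4563 + 4·(6.5594−0.1))·1.02·3.55

179.9115 kcal


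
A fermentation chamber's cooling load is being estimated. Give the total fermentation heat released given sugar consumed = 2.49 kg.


Q = m_sugar · 590 kJ/kg
Q = 2.49 · 590

1469.1000 kJ


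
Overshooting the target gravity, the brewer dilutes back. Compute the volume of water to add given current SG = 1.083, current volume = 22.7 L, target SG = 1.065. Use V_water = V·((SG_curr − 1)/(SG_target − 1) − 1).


V_water = 22.7·((1.083 − 1)/(1.065 − 1) − 1)

6.2862 L


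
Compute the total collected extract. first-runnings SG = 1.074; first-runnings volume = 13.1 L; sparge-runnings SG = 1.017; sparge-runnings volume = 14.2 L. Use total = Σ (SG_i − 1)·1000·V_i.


first = (1.074 − 1)·1000·13.1 = 969.4000
sparge = (1.017 − 1)·1000·14.2 = 241.4000
total = 969.4000 + 241.4000

1210.8000 gravity·L


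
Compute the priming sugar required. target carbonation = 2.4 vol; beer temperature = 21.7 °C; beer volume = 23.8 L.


residual = 14.695·(0.01821 + 0.09011·e^(−0.04·T));  sugar = (target − residual)·4.0·V
residual = 14.695·(0.01821 + 0.09011·e^(−0.04·21.7)) = 0.8235
sugar = (2.4 − 0.8235)·4.0·23.8

150.0858 g


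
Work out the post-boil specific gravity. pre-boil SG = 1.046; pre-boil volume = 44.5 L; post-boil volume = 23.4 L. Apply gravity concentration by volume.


SG_post = 1 + (SG_pre − 1)·V_pre/V_post
pts_pre = (1.046 − 1)·1000 = 46.0000
pts_post = 46.0000·44.5/23.4 = 87.4786
SG_post = 1 + 87.4786/1000

1.0875


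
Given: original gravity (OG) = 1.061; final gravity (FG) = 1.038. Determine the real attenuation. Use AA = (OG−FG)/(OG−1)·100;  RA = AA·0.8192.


AA = (1.061 − 1.038)/(1.061 − 1)·100 = 37.7049
RA = 37.7049·0.8192

30.8879 %


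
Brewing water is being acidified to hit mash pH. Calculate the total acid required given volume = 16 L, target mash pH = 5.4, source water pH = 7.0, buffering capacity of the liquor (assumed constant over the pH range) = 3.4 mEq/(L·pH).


acid = buffering capacity · (pH_source − pH_target) · V
acid = 3.4 · (7.0 − 5.4) · 16

87.0400 mEq


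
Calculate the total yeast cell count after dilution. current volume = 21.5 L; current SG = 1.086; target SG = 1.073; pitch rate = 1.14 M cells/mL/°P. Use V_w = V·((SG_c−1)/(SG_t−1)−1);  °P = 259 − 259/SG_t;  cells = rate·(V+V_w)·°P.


V_w = 21.5·((1.086−1)/(1.073−1)−1) = 3.8288
V_final = 21.5 + 3.8288 = 25.3288
°P = 259 − 259/1.073 = 17.6207
cells = 1.14·25.3288·17.6207

508.7938 billion cells


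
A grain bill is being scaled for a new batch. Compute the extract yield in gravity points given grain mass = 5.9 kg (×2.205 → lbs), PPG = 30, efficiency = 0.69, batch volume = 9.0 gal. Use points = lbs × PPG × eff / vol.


lbs = 5.9 × 2.205 = 13.0095
points = 13.0095 × 30 × 0.69 / 9.0

29.9218 points


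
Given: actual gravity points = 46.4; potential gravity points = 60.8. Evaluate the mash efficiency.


efficiency = actual / potential × 100
efficiency = 46.4 / 60.8 × 100

76.3158 %


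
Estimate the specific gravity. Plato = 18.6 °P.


SG = 259/(259 − P)
SG = 259/(259 − 18.6)

1.0774


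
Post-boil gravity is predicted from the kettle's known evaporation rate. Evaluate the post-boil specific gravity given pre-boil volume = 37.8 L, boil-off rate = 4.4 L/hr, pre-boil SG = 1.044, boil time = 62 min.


V_post = V_pre − rate·(t/60);  SG_post = 1 + (SG_pre−1)·V_pre/V_post
V_post = 37.8 − 4.4·(62/60) = 33.2533
SG_post = 1 + (1.044 − 1)·37.8/33.2533

1.0500


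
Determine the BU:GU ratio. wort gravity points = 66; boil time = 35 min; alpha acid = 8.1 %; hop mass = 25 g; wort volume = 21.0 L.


U = 1.65·0.000125^(GP/1000)·(1−e^(−0.04t))/4.15;  IBU = (α/100)·m·U·1000/V;  BU:GU = IBU/GP
U = 1.65·0.000125^(66/1000)·(1−e^(−0.04·35))/4.15 = 0.1655
IBU = (8.1/100)·25·0.1655·1000/21.0 = 15.9612
BU:GU = 15.9612/66

0.2418


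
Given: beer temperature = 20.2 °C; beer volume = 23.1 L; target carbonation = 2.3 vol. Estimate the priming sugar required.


residual = 14.695·(0.01821 + 0.09011·e^(−0.04·T));  sugar = (target − residual)·4.0·V
residual = 14.695·(0.01821 + 0.09011·e^(−0.04·20.2)) = 0.8578
sugar = (2.3 − 0.8578)·4.0·23.1

133.2555 g


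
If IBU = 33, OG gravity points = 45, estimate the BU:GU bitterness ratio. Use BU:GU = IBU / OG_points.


BU:GU = 33 / 45

0.7333


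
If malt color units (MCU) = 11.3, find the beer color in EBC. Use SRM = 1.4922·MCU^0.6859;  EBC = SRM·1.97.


SRM = 1.4922·11.3^0.6859 = 7.8729
EBC = 7.8729·1.97

15.5096 EBC


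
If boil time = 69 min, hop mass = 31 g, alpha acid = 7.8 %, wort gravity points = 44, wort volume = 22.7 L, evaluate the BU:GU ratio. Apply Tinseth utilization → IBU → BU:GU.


U = 1.65·0.000125^(GP/1000)·(1−e^(−0.04t))/4.15;  IBU = (α/100)·m·U·1000/V;  BU:GU = IBU/GP
U = 1.65·0.000125^(44/1000)·(1−e^(−0.04·69))/4.15 = 0.2508
IBU = (7.8/100)·31·0.2508·1000/22.7 = 26.7137
BU:GU = 26.7137/44

0.6071


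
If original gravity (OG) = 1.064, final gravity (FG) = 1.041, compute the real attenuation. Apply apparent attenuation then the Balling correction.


AA = (OG−FG)/(OG−1)·100;  RA = AA·0.8192
AA = (1.064 − 1.041)/(1.064 − 1)·100 = 35.9375
RA = 35.9375·0.8192

29.4400 %


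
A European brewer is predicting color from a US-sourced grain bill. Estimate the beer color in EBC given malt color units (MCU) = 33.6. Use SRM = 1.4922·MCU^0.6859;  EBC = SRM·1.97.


SRM = 1.4922·33.6^0.6859 = 16.6243
EBC = 16.6243·1.97

32.7499 EBC


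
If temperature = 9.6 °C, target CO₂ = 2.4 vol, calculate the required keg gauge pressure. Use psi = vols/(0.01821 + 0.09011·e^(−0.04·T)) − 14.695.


psi = 2.4/(0.01821 + 0.09011·e^(−0.04·9.6)) − 14.695

15.4608 psi


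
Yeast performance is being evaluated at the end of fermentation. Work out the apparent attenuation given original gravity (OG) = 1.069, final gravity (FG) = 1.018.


AA = (OG − FG)/(OG − 1) · 100
AA = (1.069 − 1.018)/(1.069 − 1) · 100

73.9130 %


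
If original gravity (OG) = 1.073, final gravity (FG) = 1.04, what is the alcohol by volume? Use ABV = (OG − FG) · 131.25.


ABV = (1.073 − 1.04) · 131.25

4.3312 % ABV


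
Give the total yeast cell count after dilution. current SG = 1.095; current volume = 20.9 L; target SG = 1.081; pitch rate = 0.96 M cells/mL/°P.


V_w = V·((SG_c−1)/(SG_t−1)−1);  °P = 259 − 259/SG_t;  cells = rate·(V+V_w)·°P
V_w = 20.9·((1.095−1)/(1.081−1)−1) = 3.6123
V_final = 20.9 + 3.6123 = 24.5123
°P = 259 − 259/1.081 = 19.4070
cells = 0.96·24.5123·19.4070

456.6834 billion cells


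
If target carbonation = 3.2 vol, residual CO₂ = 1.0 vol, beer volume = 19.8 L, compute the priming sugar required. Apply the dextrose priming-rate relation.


sugar = (target − residual)·4.0·V
sugar = (3.2 − 1.0)·4.0·19.8

174.2400 g


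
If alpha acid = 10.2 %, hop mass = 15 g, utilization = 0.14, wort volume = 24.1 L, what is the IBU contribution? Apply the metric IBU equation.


IBU = (α/100)·mass·U·1000 / V
IBU = (10.2/100)·15·0.14·1000 / 24.1

8.8880 IBU


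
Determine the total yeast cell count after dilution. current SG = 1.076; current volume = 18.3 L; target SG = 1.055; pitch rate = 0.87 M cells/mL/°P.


V_w = V·((SG_c−1)/(SG_t−1)−1);  °P = 259 − 259/SG_t;  cells = rate·(V+V_w)·°P
V_w = 18.3·((1.076−1)/(1.055−1)−1) = 6.9873
V_final = 18.3 + 6.9873 = 25.2873
°P = 259 − 259/1.055 = 13.5024
cells = 0.87·25.2873·13.5024

297.0512 billion cells


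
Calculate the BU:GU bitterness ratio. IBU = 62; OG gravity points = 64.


BU:GU = IBU / OG_points
BU:GU = 62 / 64

0.9688


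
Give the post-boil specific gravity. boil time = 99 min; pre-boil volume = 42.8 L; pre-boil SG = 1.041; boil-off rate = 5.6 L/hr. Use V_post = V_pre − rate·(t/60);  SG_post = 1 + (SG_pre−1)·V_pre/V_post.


V_post = 42.8 − 5.6·(99/60) = 33.5600
SG_post = 1 + (1.041 − 1)·42.8/33.5600

1.0523


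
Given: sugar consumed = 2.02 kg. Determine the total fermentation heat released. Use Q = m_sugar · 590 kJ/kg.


Q = 2.02 · 590

1191.8000 kJ


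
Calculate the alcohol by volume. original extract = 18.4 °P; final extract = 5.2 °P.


SG = 259/(259 − P);  ABV = (OG − FG)·131.25
OG = 259/(259 − 18.4) = 1.0765
FG = 259/(259 − 5.2) = 1.0205
ABV = (1.0765 − 1.0205)·131.25

7.3483 % ABV


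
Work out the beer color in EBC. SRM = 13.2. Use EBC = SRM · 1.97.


EBC = 13.2 · 1.97

26.0040 EBC


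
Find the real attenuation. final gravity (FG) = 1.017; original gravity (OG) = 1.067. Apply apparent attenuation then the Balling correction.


AA = (OG−FG)/(OG−1)·100;  RA = AA·0.8192
AA = (1.067 − 1.017)/(1.067 − 1)·100 = 74.6269
RA = 74.6269·0.8192

61.1343 %


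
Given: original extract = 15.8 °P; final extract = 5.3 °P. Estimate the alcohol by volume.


SG = 259/(259 − P);  ABV = (OG − FG)·131.25
OG = 259/(259 − 15.8) = 1.0650
FG = 259/(259 − 5.3) = 1.0209
ABV = (1.0650 − 1.0209)·131.25

5.7850 % ABV


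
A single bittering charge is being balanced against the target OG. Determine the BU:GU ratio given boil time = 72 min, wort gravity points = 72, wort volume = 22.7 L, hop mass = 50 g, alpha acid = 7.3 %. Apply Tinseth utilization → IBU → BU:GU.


U = 1.65·0.000125^(GP/1000)·(1−e^(−0.04t))/4.15;  IBU = (α/100)·m·U·1000/V;  BU:GU = IBU/GP
U = 1.65·0.000125^(72/1000)·(1−e^(−0.04·72))/4.15 = 0.1965
IBU = (7.3/100)·50·0.1965·1000/22.7 = 31.5930
BU:GU = 31.5930/72

0.4388


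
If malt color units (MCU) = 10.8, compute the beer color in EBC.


SRM = 1.4922·MCU^0.6859;  EBC = SRM·1.97
SRM = 1.4922·10.8^0.6859 = 7.6322
EBC = 7.6322·1.97

15.0355 EBC


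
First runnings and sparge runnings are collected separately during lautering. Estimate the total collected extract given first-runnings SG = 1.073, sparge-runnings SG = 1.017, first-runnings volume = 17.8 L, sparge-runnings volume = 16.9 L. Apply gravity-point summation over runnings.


total = Σ (SG_i − 1)·1000·V_i
first = (1.073 − 1)·1000·17.8 = 1299.4000
sparge = (1.017 − 1)·1000·16.9 = 287.3000
total = 1299.4000 + 287.3000

1586.7000 gravity·L


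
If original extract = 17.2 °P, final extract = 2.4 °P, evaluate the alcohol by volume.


SG = 259/(259 − P);  ABV = (OG − FG)·131.25
OG = 259/(259 − 17.2) = 1.0711
FG = 259/(259 − 2.4) = 1.0094
ABV = (1.0711 − 1.0094)·131.25

8.1086 % ABV


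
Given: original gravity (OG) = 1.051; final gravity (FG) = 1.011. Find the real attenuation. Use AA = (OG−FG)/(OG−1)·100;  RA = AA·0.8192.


AA = (1.051 − 1.011)/(1.051 − 1)·100 = 78.4314
RA = 78.4314·0.8192

64.2510 %


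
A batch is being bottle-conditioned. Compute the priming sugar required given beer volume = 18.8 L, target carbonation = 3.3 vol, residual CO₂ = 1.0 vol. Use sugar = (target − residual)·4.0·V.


sugar = (3.3 − 1.0)·4.0·18.8

172.9600 g


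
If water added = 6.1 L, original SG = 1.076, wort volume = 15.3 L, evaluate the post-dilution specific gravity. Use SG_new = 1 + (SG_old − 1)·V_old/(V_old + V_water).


pts = (1.076 − 1)·1000·15.3/(15.3 + 6.1) = 54.3364
SG_new = 1 + 54.3364/1000

1.0543


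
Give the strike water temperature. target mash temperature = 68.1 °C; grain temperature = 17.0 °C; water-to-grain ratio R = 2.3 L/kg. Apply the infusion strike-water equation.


T_strike = (0.41/R)·(T_mash − T_grain) + T_mash
T_strike = (0.41/2.3)·(68.1 − 17.0) + 68.1

77.2091 °C


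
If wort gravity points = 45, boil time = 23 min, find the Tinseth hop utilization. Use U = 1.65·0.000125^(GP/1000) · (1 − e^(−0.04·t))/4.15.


bigness = 1.65·0.000125^(45/1000) = 1.1011
boil_factor = (1 − e^(−0.04·23))/4.15 = 0.1449
U = 1.1011 · 0.1449

0.1596


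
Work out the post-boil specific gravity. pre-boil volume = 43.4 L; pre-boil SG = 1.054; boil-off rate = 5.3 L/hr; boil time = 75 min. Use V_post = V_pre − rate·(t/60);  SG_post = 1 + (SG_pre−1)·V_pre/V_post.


V_post = 43.4 − 5.3·(75/60) = 36.7750
SG_post = 1 + (1.054 − 1)·43.4/36.7750

1.0637


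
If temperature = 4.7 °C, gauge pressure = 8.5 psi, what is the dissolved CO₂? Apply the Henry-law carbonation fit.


vols = (P + 14.695)·(0.01821 + 0.09011·e^(−0.04·T))
vols = (8.5 + 14.695)·(0.01821 + 0.09011·e^(−0.04·4.7))

2.1543 volumes


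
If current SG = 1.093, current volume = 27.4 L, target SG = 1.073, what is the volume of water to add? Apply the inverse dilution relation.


V_water = V·((SG_curr − 1)/(SG_target − 1) − 1)
V_water = 27.4·((1.093 − 1)/(1.073 − 1) − 1)

7.5068 L


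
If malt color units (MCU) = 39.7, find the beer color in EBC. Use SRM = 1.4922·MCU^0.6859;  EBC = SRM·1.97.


SRM = 1.4922·39.7^0.6859 = 18.6396
EBC = 18.6396·1.97

36.7201 EBC


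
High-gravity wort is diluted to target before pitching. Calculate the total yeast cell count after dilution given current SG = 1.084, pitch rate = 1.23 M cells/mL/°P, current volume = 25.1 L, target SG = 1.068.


V_w = V·((SG_c−1)/(SG_t−1)−1);  °P = 259 − 259/SG_t;  cells = rate·(V+V_w)·°P
V_w = 25.1·((1.084−1)/(1.068−1)−1) = 5.9059
V_final = 25.1 + 5.9059 = 31.0059
°P = 259 − 259/1.068 = 16.4906
cells = 1.23·31.0059·16.4906

628.9073 billion cells


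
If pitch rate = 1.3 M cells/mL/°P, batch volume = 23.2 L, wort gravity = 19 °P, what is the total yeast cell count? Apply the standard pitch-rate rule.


cells (billions) = rate · V_L · °P
cells = 1.3 · 23.2 · 19

573.0400 billion cells


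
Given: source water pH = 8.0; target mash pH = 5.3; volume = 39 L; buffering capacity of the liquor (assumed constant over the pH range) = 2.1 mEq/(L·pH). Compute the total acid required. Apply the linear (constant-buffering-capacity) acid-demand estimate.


acid = buffering capacity · (pH_source − pH_target) · V
acid = 2.1 · (8.0 − 5.3) · 39

221.1300 mEq


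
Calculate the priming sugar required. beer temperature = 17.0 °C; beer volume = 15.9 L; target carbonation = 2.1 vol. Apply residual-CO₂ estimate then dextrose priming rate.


residual = 14.695·(0.01821 + 0.09011·e^(−0.04·T));  sugar = (target − residual)·4.0·V
residual = 14.695·(0.01821 + 0.09011·e^(−0.04·17.0)) = 0.9384
sugar = (2.1 − 0.9384)·4.0·15.9

73.8751 g


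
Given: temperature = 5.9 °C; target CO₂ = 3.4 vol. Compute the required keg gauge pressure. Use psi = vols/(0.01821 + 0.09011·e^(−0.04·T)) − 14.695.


psi = 3.4/(0.01821 + 0.09011·e^(−0.04·5.9)) − 14.695

23.3460 psi


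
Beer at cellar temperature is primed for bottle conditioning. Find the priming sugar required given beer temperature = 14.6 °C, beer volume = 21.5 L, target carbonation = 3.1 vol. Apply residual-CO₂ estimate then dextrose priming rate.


residual = 14.695·(0.01821 + 0.09011·e^(−0.04·T));  sugar = (target − residual)·4.0·V
residual = 14.695·(0.01821 + 0.09011·e^(−0.04·14.6)) = 1.0060
sugar = (3.1 − 1.0060)·4.0·21.5

180.0810 g


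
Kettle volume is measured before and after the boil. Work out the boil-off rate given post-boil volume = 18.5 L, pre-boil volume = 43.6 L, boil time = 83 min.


rate = (V_pre − V_post) / (t_min/60)
rate = (43.6 − 18.5) / (83/60)

18.1446 L/hr


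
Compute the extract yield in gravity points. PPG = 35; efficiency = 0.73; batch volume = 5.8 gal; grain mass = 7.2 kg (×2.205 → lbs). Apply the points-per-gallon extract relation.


points = lbs × PPG × eff / vol
lbs = 7.2 × 2.205 = 15.8760
points = 15.8760 × 35 × 0.73 / 5.8

69.9365 points


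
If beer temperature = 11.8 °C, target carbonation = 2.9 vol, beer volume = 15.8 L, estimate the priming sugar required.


residual = 14.695·(0.01821 + 0.09011·e^(−0.04·T));  sugar = (target − residual)·4.0·V
residual = 14.695·(0.01821 + 0.09011·e^(−0.04·11.8)) = 1.0935
sugar = (2.9 − 1.0935)·4.0·15.8

114.1677 g


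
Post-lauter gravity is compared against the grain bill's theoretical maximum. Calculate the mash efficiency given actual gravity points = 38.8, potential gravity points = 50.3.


efficiency = actual / potential × 100
efficiency = 38.8 / 50.3 × 100

77.1372 %


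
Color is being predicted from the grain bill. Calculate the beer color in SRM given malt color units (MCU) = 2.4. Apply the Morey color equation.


SRM = 1.4922 · MCU^0.6859
SRM = 1.4922 · 2.4^0.6859

2.7203 SRM


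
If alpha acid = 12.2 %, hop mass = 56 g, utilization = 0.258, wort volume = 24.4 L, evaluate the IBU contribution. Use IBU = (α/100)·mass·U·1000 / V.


IBU = (12.2/100)·56·0.258·1000 / 24.4

72.2400 IBU


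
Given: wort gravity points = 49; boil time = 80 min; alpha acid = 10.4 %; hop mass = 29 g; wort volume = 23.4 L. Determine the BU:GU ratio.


U = 1.65·0.000125^(GP/1000)·(1−e^(−0.04t))/4.15;  IBU = (α/100)·m·U·1000/V;  BU:GU = IBU/GP
U = 1.65·0.000125^(49/1000)·(1−e^(−0.04·80))/4.15 = 0.2455
IBU = (10.4/100)·29·0.2455·1000/23.4 = 31.6465
BU:GU = 31.6465/49

0.6458


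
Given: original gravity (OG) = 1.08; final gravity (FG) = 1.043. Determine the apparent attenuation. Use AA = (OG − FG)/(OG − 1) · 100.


AA = (1.08 − 1.043)/(1.08 − 1) · 100

46.2500 %


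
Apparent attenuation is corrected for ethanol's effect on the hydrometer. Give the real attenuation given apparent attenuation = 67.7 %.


RA = AA · 0.8192
RA = 67.7 · 0.8192

55.4598 %


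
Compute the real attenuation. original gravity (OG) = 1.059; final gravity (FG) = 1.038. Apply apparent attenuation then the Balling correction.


AA = (OG−FG)/(OG−1)·100;  RA = AA·0.8192
AA = (1.059 − 1.038)/(1.059 − 1)·100 = 35.5932
RA = 35.5932·0.8192

29.1580 %


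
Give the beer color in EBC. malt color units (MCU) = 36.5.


SRM = 1.4922·MCU^0.6859;  EBC = SRM·1.97
SRM = 1.4922·36.5^0.6859 = 17.5956
EBC = 17.5956·1.97

34.6633 EBC


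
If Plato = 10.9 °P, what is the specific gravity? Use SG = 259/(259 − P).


SG = 259/(259 − 10.9)

1.0439


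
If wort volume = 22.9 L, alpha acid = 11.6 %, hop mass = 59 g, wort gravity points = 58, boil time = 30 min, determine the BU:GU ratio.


U = 1.65·0.000125^(GP/1000)·(1−e^(−0.04t))/4.15;  IBU = (α/100)·m·U·1000/V;  BU:GU = IBU/GP
U = 1.65·0.000125^(58/1000)·(1−e^(−0.04·30))/4.15 = 0.1650
IBU = (11.6/100)·59·0.1650·1000/22.9 = 49.3046
BU:GU = 49.3046/58

0.8501


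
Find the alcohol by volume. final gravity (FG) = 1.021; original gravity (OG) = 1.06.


ABV = (OG − FG) · 131.25
ABV = (1.06 − 1.021) · 131.25

5.1188 % ABV


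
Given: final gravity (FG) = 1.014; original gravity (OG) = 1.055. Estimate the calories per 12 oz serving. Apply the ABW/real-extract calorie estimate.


ABW = (OG−FG)·131.25·0.79/FG;  °P = 259 − 259/SG (for OG→OE and FG→AE);  RE = 0.1808·OE + 0.8192·AE;  Cal = (6.9·ABW + 4·(RE−0.1))·FG·3.55
ABW = (1.055 − 1.014)·131.25·0.79/1.014 = 4.1925
OE = 259 − 259/1.055 = 13.5024 °P
AE = 259 − 259/1.014 = 3.5759 °P
RE = 0.1808·13.5024 + 0.8192·3.5759 = 5.3706 °P
Cal = (6.9·4.1925 + 4·(5.3706−0.1))·1.014·3.55

180.0237 kcal


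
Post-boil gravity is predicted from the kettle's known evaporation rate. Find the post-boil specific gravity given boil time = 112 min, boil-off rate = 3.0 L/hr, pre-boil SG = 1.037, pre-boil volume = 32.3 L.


V_post = V_pre − rate·(t/60);  SG_post = 1 + (SG_pre−1)·V_pre/V_post
V_post = 32.3 − 3.0·(112/60) = 26.7000
SG_post = 1 + (1.037 − 1)·32.3/26.7000

1.0448


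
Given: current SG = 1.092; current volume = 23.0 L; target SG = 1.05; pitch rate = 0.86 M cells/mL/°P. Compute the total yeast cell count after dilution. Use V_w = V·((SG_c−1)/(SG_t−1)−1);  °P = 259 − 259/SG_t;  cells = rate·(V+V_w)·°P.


V_w = 23.0·((1.092−1)/(1.05−1)−1) = 19.3200
V_final = 23.0 + 19.3200 = 42.3200
°P = 259 − 259/1.05 = 12.3333
cells = 0.86·42.3200·12.3333

448.8741 billion cells


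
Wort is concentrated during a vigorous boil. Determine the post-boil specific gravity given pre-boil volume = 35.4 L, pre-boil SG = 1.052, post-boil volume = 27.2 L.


SG_post = 1 + (SG_pre − 1)·V_pre/V_post
pts_pre = (1.052 − 1)·1000 = 52.0000
pts_post = 52.0000·35.4/27.2 = 67.6765
SG_post = 1 + 67.6765/1000

1.0677


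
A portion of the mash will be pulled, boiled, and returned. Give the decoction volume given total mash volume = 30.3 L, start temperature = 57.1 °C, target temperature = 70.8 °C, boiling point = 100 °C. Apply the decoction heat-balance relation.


V_dec = V_total·(T_target − T_start)/(T_boil − T_start)
V_dec = 30.3·(70.8 − 57.1)/(100 − 57.1)

9.6762 L


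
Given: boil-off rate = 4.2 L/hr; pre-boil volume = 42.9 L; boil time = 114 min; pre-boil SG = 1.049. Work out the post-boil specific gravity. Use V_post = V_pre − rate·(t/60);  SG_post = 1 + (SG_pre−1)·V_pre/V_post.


V_post = 42.9 − 4.2·(114/60) = 34.9200
SG_post = 1 + (1.049 − 1)·42.9/34.9200

1.0602


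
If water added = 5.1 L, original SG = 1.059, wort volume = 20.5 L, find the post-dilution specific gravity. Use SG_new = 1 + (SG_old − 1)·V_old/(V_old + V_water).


pts = (1.059 − 1)·1000·20.5/(20.5 + 5.1) = 47.2461
SG_new = 1 + 47.2461/1000

1.0472


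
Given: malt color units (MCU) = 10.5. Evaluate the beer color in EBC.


SRM = 1.4922·MCU^0.6859;  EBC = SRM·1.97
SRM = 1.4922·10.5^0.6859 = 7.4862
EBC = 7.4862·1.97

14.7478 EBC


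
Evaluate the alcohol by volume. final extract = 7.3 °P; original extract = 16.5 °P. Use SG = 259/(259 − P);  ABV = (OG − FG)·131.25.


OG = 259/(259 − 16.5) = 1.0680
FG = 259/(259 − 7.3) = 1.0290
ABV = (1.0680 − 1.0290)·131.25

5.1238 % ABV


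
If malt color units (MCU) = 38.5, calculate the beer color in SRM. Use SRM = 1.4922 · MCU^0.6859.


SRM = 1.4922 · 38.5^0.6859

18.2513 SRM


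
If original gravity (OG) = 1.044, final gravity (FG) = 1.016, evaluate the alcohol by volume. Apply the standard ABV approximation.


ABV = (OG − FG) · 131.25
ABV = (1.044 − 1.016) · 131.25

3.6750 % ABV


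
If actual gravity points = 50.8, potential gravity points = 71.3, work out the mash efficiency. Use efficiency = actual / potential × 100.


efficiency = 50.8 / 71.3 × 100

71.2482 %


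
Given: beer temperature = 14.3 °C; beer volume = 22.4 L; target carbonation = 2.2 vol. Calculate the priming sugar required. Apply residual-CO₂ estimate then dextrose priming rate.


residual = 14.695·(0.01821 + 0.09011·e^(−0.04·T));  sugar = (target − residual)·4.0·V
residual = 14.695·(0.01821 + 0.09011·e^(−0.04·14.3)) = 1.0149
sugar = (2.2 − 1.0149)·4.0·22.4

106.1805 g


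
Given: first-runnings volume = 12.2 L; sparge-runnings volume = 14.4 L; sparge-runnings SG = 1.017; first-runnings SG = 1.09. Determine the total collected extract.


total = Σ (SG_i − 1)·1000·V_i
first = (1.09 − 1)·1000·12.2 = 1098.0000
sparge = (1.017 − 1)·1000·14.4 = 244.8000
total = 1098.0000 + 244.8000

1342.8000 gravity·L


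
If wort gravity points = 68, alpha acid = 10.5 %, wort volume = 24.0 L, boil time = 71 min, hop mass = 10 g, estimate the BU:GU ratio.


U = 1.65·0.000125^(GP/1000)·(1−e^(−0.04t))/4.15;  IBU = (α/100)·m·U·1000/V;  BU:GU = IBU/GP
U = 1.65·0.000125^(68/1000)·(1−e^(−0.04·71))/4.15 = 0.2032
IBU = (10.5/100)·10·0.2032·1000/24.0 = 8.8891
BU:GU = 8.8891/68

0.1307


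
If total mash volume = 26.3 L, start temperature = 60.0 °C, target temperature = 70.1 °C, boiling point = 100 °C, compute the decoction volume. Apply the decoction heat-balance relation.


V_dec = V_total·(T_target − T_start)/(T_boil − T_start)
V_dec = 26.3·(70.1 − 60.0)/(100 − 60.0)

6.6407 L


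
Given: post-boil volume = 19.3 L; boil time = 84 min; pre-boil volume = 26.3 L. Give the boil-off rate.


rate = (V_pre − V_post) / (t_min/60)
rate = (26.3 − 19.3) / (84/60)

5.0000 L/hr


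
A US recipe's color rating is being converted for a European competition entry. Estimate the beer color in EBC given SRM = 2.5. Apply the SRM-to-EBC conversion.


EBC = SRM · 1.97
EBC = 2.5 · 1.97

4.9250 EBC


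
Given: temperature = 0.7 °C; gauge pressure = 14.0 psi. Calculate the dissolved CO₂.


vols = (P + 14.695)·(0.01821 + 0.09011·e^(−0.04·T))
vols = (14.0 + 14.695)·(0.01821 + 0.09011·e^(−0.04·0.7))

3.0368 volumes


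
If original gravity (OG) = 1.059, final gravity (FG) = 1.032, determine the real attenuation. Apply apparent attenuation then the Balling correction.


AA = (OG−FG)/(OG−1)·100;  RA = AA·0.8192
AA = (1.059 − 1.032)/(1.059 − 1)·100 = 45.7627
RA = 45.7627·0.8192

37.4888 %


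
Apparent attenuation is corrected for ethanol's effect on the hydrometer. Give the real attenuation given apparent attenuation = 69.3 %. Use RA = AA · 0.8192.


RA = 69.3 · 0.8192

56.7706 %


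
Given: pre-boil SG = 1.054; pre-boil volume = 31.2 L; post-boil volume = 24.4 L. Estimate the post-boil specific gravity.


SG_post = 1 + (SG_pre − 1)·V_pre/V_post
pts_pre = (1.054 − 1)·1000 = 54.0000
pts_post = 54.0000·31.2/24.4 = 69.0492
SG_post = 1 + 69.0492/1000

1.0690


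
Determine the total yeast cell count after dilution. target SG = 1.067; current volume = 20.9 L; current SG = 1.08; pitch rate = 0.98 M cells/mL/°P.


V_w = V·((SG_c−1)/(SG_t−1)−1);  °P = 259 − 259/SG_t;  cells = rate·(V+V_w)·°P
V_w = 20.9·((1.08−1)/(1.067−1)−1) = 4.0552
V_final = 20.9 + 4.0552 = 24.9552
°P = 259 − 259/1.067 = 16.2634
cells = 0.98·24.9552·16.2634

397.7386 billion cells


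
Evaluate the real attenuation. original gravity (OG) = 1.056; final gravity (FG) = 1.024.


AA = (OG−FG)/(OG−1)·100;  RA = AA·0.8192
AA = (1.056 − 1.024)/(1.056 − 1)·100 = 57.1429
RA = 57.1429·0.8192

46.8114 %


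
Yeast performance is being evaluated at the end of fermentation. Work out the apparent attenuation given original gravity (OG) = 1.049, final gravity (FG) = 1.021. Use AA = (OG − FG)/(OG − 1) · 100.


AA = (1.049 − 1.021)/(1.049 − 1) · 100

57.1429 %


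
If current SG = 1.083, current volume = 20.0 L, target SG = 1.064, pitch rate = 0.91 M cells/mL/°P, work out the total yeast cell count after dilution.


V_w = V·((SG_c−1)/(SG_t−1)−1);  °P = 259 − 259/SG_t;  cells = rate·(V+V_w)·°P
V_w = 20.0·((1.083−1)/(1.064−1)−1) = 5.9375
V_final = 20.0 + 5.9375 = 25.9375
°P = 259 − 259/1.064 = 15.5789
cells = 0.91·25.9375·15.5789

367.7118 billion cells


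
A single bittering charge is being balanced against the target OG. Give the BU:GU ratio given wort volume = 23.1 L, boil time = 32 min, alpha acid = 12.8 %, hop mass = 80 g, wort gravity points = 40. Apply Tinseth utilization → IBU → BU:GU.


U = 1.65·0.000125^(GP/1000)·(1−e^(−0.04t))/4.15;  IBU = (α/100)·m·U·1000/V;  BU:GU = IBU/GP
U = 1.65·0.000125^(40/1000)·(1−e^(−0.04·32))/4.15 = 0.2004
IBU = (12.8/100)·80·0.2004·1000/23.1 = 88.8209
BU:GU = 88.8209/40

2.2205


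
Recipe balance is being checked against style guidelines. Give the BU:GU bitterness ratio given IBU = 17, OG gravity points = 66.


BU:GU = IBU / OG_points
BU:GU = 17 / 66

0.2576


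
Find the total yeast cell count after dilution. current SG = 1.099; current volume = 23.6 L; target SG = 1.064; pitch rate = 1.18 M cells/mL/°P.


V_w = V·((SG_c−1)/(SG_t−1)−1);  °P = 259 − 259/SG_t;  cells = rate·(V+V_w)·°P
V_w = 23.6·((1.099−1)/(1.064−1)−1) = 12.9062
V_final = 23.6 + 12.9062 = 36.5062
°P = 259 − 259/1.064 = 15.5789
cells = 1.18·36.5062·15.5789

671.1002 billion cells


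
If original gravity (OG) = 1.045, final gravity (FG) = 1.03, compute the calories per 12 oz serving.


ABW = (OG−FG)·131.25·0.79/FG;  °P = 259 − 259/SG (for OG→OE and FG→AE);  RE = 0.1808·OE + 0.8192·AE;  Cal = (6.9·ABW + 4·(RE−0.1))·FG·3.55
ABW = (1.045 − 1.03)·131.25·0.79/1.03 = 1.5100
OE = 259 − 259/1.045 = 11.1531 °P
AE = 259 − 259/1.03 = 7.5437 °P
RE = 0.1808·11.1531 + 0.8192·7.5437 = 8.1963 °P
Cal = (6.9·1.5100 + 4·(8.1963−0.1))·1.03·3.55

156.5135 kcal


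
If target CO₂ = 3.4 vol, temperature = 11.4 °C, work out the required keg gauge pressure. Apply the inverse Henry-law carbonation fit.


psi = vols/(0.01821 + 0.09011·e^(−0.04·T)) − 14.695
psi = 3.4/(0.01821 + 0.09011·e^(−0.04·11.4)) − 14.695

30.4440 psi


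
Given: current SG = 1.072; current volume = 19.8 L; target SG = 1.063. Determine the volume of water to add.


V_water = V·((SG_curr − 1)/(SG_target − 1) − 1)
V_water = 19.8·((1.072 − 1)/(1.063 − 1) − 1)

2.8286 L


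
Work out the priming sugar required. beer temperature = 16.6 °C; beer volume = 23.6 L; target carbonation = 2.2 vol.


residual = 14.695·(0.01821 + 0.09011·e^(−0.04·T));  sugar = (target − residual)·4.0·V
residual = 14.695·(0.01821 + 0.09011·e^(−0.04·16.6)) = 0.9493
sugar = (2.2 − 0.9493)·4.0·23.6

118.0698 g


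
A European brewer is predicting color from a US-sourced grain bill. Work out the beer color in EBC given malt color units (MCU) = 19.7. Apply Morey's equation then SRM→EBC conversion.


SRM = 1.4922·MCU^0.6859;  EBC = SRM·1.97
SRM = 1.4922·19.7^0.6859 = 11.5266
EBC = 11.5266·1.97

22.7074 EBC


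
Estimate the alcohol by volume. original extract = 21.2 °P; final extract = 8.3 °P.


SG = 259/(259 − P);  ABV = (OG − FG)·131.25
OG = 259/(259 − 21.2) = 1.0892
FG = 259/(259 − 8.3) = 1.0331
ABV = (1.0892 − 1.0331)·131.25

7.3557 % ABV


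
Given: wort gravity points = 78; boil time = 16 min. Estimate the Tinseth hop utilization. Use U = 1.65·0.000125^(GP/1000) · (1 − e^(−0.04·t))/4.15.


bigness = 1.65·0.000125^(78/1000) = 0.8185
boil_factor = (1 − e^(−0.04·16))/4.15 = 0.1139
U = 0.8185 · 0.1139

0.0932


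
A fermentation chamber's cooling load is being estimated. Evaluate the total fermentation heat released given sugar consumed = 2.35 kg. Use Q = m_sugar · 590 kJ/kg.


Q = 2.35 · 590

1386.5000 kJ


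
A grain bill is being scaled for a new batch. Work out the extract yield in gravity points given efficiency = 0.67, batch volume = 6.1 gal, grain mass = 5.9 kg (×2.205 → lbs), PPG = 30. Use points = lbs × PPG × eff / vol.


lbs = 5.9 × 2.205 = 13.0095
points = 13.0095 × 30 × 0.67 / 6.1

42.8674 points


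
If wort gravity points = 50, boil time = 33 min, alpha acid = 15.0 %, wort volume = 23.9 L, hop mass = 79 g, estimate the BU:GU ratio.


U = 1.65·0.000125^(GP/1000)·(1−e^(−0.04t))/4.15;  IBU = (α/100)·m·U·1000/V;  BU:GU = IBU/GP
U = 1.65·0.000125^(50/1000)·(1−e^(−0.04·33))/4.15 = 0.1859
IBU = (15.0/100)·79·0.1859·1000/23.9 = 92.1776
BU:GU = 92.1776/50

1.8436


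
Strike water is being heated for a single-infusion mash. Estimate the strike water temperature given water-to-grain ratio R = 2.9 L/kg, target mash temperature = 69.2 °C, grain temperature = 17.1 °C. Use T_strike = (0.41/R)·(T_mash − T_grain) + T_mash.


T_strike = (0.41/2.9)·(69.2 − 17.1) + 69.2

76.5659 °C


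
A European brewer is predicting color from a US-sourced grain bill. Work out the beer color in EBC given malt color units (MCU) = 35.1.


SRM = 1.4922·MCU^0.6859;  EBC = SRM·1.97
SRM = 1.4922·35.1^0.6859 = 17.1298
EBC = 17.1298·1.97

33.7458 EBC


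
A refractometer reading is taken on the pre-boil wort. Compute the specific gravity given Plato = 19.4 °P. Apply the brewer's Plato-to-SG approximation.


SG = 259/(259 − P)
SG = 259/(259 − 19.4)

1.0810


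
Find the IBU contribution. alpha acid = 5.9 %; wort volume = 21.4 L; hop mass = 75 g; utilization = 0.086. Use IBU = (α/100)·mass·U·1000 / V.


IBU = (5.9/100)·75·0.086·1000 / 21.4

17.7827 IBU


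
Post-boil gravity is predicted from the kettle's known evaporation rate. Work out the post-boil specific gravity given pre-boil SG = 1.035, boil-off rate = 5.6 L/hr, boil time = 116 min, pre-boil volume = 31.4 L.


V_post = V_pre − rate·(t/60);  SG_post = 1 + (SG_pre−1)·V_pre/V_post
V_post = 31.4 − 5.6·(116/60) = 20.5733
SG_post = 1 + (1.035 − 1)·31.4/20.5733

1.0534


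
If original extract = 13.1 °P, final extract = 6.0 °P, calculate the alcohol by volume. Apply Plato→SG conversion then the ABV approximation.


SG = 259/(259 − P);  ABV = (OG − FG)·131.25
OG = 259/(259 − 13.1) = 1.0533
FG = 259/(259 − 6.0) = 1.0237
ABV = (1.0533 − 1.0237)·131.25

3.8795 % ABV


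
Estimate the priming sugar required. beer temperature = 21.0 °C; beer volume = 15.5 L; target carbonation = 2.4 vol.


residual = 14.695·(0.01821 + 0.09011·e^(−0.04·T));  sugar = (target − residual)·4.0·V
residual = 14.695·(0.01821 + 0.09011·e^(−0.04·21.0)) = 0.8393
sugar = (2.4 − 0.8393)·4.0·15.5

96.7663 g


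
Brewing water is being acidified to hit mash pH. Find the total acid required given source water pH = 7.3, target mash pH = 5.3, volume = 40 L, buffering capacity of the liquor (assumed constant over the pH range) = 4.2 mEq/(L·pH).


acid = buffering capacity · (pH_source − pH_target) · V
acid = 4.2 · (7.3 − 5.3) · 40

336.0000 mEq


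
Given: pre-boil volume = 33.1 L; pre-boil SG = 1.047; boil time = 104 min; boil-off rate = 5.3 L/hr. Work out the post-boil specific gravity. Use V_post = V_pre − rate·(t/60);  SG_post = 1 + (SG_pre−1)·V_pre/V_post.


V_post = 33.1 − 5.3·(104/60) = 23.9133
SG_post = 1 + (1.047 − 1)·33.1/23.9133

1.0651


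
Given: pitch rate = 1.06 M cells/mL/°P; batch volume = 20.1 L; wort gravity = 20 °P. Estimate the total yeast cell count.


cells (billions) = rate · V_L · °P
cells = 1.06 · 20.1 · 20

426.1200 billion cells


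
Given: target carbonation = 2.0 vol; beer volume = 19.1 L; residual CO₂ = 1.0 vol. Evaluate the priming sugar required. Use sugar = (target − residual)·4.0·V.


sugar = (2.0 − 1.0)·4.0·19.1

76.4000 g


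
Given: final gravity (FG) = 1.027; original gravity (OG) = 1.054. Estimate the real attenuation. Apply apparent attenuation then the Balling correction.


AA = (OG−FG)/(OG−1)·100;  RA = AA·0.8192
AA = (1.054 − 1.027)/(1.054 − 1)·100 = 50.0000
RA = 50.0000·0.8192

40.9600 %


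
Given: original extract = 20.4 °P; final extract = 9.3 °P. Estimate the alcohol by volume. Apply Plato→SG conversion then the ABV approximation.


SG = 259/(259 − P);  ABV = (OG − FG)·131.25
OG = 259/(259 − 20.4) = 1.0855
FG = 259/(259 − 9.3) = 1.0372
ABV = (1.0855 − 1.0372)·131.25

6.3333 % ABV


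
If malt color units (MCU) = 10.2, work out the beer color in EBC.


SRM = 1.4922·MCU^0.6859;  EBC = SRM·1.97
SRM = 1.4922·10.2^0.6859 = 7.3388
EBC = 7.3388·1.97

14.4575 EBC


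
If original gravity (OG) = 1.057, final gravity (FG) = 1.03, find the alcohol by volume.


ABV = (OG − FG) · 131.25
ABV = (1.057 − 1.03) · 131.25

3.5437 % ABV


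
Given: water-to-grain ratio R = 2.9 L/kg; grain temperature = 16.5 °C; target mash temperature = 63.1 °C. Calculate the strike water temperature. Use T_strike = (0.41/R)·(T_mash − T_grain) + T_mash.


T_strike = (0.41/2.9)·(63.1 − 16.5) + 63.1

69.6883 °C
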